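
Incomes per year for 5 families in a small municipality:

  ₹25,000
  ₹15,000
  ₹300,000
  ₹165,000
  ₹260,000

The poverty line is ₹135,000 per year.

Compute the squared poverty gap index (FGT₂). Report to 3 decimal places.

Poor units: ₹15,000, ₹25,000 (q = 2 of N = 5).
Normalized shortfalls: (135000−15000)/135000 = 0.8889; (135000−25000)/135000 = 0.8148.
Squared: 0.7901; 0.6639.
Sum = 1.454047; P₂ = 1.454047 / 5 = 0.291.

0.291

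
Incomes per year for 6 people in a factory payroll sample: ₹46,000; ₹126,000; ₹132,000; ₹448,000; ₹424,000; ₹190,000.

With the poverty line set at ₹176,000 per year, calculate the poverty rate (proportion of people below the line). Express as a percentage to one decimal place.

3 of the 6 people have income below ₹176,000.
H = 3/6 = 50.0%.

50.0%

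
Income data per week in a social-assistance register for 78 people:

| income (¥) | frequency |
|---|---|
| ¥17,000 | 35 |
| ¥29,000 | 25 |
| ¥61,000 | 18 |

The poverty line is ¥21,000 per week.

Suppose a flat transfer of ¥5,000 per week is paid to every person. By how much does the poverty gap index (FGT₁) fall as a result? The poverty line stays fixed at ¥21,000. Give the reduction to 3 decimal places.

0.085

Before: below the line — 35×¥17,000; poverty gap index (FGT₁) = 0.08547.
After the ¥5,000 transfer: below the line — none; poverty gap index (FGT₁) = 0.00000.
Reduction = 0.08547 − 0.00000 = 0.085.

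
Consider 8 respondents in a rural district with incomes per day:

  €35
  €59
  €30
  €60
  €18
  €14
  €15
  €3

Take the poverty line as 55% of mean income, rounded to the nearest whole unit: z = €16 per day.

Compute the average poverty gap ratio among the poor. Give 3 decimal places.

Below z: €3, €14, €15 (q = 3 of N = 8).
Relative gaps: 0.8125, 0.1250, 0.0625; sum = 1.000000.
I averages over the q = 3 poor units only: 1.000000 / 3 = 0.333.

0.333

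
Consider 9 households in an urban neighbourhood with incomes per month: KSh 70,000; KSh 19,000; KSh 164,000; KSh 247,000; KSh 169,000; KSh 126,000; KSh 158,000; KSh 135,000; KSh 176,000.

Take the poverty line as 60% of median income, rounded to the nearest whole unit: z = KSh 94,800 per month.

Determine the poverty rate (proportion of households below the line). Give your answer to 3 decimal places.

2 of the 9 households have income below KSh 94,800.
H = 2/9 = 0.222.

0.222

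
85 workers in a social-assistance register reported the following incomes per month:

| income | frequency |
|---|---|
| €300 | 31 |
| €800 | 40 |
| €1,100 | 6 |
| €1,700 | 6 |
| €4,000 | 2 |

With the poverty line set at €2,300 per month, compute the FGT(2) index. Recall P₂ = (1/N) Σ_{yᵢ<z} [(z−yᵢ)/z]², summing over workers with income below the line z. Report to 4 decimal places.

0.4999

Poor units: 31×€300, 40×€800, 6×€1,100, 6×€1,700 (q = 83 of N = 85).
Relative gaps: (2300−300)/2300 = 0.8696 (×31); (2300−800)/2300 = 0.6522 (×40); (2300−1100)/2300 = 0.5217 (×6); (2300−1700)/2300 = 0.2609 (×6).
Squared: 0.7561 (×31); 0.4253 (×40); 0.2722 (×6); 0.0681 (×6).
Sum = 42.495274; P₂ = 42.495274 / 85 = 0.4999.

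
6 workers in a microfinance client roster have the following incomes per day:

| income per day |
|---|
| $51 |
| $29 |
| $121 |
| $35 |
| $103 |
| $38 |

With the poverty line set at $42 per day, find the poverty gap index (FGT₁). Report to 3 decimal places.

0.095

Incomes under z: $29, $35, $38 (q = 3 of N = 6).
Gap ratios (z−y)/z: (42−29)/42 = 0.3095; (42−35)/42 = 0.1667; (42−38)/42 = 0.0952.
Σ = 0.571429. Dividing by the full population N = 6 gives P₁ = 0.095.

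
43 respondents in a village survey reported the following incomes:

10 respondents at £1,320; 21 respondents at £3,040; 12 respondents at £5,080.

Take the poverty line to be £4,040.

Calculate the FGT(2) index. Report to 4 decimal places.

Below z: 10×£1,320, 21×£3,040 (q = 31 of N = 43).
Relative gaps: (4040−1320)/4040 = 0.6733 (×10); (4040−3040)/4040 = 0.2475 (×21).
Squared: 0.4533 (×10); 0.0613 (×21).
Sum = 5.819527; P₂ = 5.819527 / 43 = 0.1353.

0.1353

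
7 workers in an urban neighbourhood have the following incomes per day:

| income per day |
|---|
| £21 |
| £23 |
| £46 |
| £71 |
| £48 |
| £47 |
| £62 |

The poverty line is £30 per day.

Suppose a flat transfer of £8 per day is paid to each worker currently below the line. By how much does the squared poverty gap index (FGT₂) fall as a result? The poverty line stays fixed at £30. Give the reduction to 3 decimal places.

0.020

Before: below the line — £21, £23; squared poverty gap index (FGT₂) = 0.02063.
After the £8 transfer: below the line — £29; squared poverty gap index (FGT₂) = 0.00016.
Reduction = 0.02063 − 0.00016 = 0.020.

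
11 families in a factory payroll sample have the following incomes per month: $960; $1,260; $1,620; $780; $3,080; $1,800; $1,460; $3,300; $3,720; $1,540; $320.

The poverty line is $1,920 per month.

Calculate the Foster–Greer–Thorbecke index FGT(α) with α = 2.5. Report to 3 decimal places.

Poor units: $320, $780, $960, $1,260, $1,460, $1,540, $1,620, $1,800 (q = 8 of N = 11).
Shortfall ratios: (1920−320)/1920 = 0.8333; (1920−780)/1920 = 0.5938; (1920−960)/1920 = 0.5000; (1920−1260)/1920 = 0.3438; (1920−1460)/1920 = 0.2396; (1920−1540)/1920 = 0.1979; (1920−1620)/1920 = 0.1562; (1920−1800)/1920 = 0.0625.
Raised to α = 2.5: 0.63394; 0.27165; 0.17678; 0.06928; 0.02810; 0.01743; 0.00965; 0.00098.
Sum = 1.207793; FGT(2.5) = 1.207793 / 11 = 0.110.

0.110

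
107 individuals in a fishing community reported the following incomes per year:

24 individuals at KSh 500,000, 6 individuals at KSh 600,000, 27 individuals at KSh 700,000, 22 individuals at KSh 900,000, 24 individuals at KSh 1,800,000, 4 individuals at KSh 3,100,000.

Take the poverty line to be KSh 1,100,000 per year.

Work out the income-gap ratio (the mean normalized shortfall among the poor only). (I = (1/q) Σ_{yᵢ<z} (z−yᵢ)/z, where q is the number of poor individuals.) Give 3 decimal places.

0.375

Below z: 24×KSh 500,000, 6×KSh 600,000, 27×KSh 700,000, 22×KSh 900,000 (q = 79 of N = 107).
Relative gaps: 0.5455 (×24), 0.4545 (×6), 0.3636 (×27), 0.1818 (×22); sum = 29.636364.
The income-gap ratio divides by q (the poor only): 29.636364 / 79 = 0.375.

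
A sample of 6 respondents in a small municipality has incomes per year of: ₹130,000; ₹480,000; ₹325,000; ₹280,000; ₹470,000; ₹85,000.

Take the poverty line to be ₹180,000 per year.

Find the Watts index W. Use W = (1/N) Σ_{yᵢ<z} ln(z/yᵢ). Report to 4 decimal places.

Below z: ₹85,000, ₹130,000 (q = 2 of N = 6).
ln(z/y) terms: ln(180000/85000) = 0.7503; ln(180000/130000) = 0.3254.
W = 1.075728 / 6 = 0.1793.

0.1793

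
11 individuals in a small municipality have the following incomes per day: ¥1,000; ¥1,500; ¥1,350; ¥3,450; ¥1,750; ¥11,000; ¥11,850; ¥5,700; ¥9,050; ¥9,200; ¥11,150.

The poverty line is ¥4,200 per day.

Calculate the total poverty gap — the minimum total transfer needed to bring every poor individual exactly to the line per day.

¥11,950

Below z: ¥1,000, ¥1,350, ¥1,500, ¥1,750, ¥3,450 (q = 5 of N = 11).
Individual gaps: 4200−1000 = 3200; 4200−1350 = 2850; 4200−1500 = 2700; 4200−1750 = 2450; 4200−3450 = 750.
Aggregate gap = ¥11,950.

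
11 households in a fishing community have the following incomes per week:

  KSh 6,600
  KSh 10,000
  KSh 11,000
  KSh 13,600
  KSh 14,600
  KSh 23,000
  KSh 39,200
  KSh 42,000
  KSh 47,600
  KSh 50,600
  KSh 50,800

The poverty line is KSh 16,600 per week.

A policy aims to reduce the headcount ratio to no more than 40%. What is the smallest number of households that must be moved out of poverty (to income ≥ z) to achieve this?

1

5 of the 11 households are poor, so H = 5/11 = 0.455.
A headcount ratio of at most 40% allows at most ⌊0.40 × 11⌋ = 4 poor households.
So at least 5 − 4 = 1 must be lifted.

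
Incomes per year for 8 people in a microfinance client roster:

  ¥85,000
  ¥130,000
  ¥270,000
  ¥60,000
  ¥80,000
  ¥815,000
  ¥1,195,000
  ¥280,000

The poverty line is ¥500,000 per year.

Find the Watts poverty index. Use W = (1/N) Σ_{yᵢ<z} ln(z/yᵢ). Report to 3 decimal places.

Poor units: ¥60,000, ¥80,000, ¥85,000, ¥130,000, ¥270,000, ¥280,000 (q = 6 of N = 8).
Log gaps: ln(500000/60000) = 2.1203; ln(500000/80000) = 1.8326; ln(500000/85000) = 1.7720; ln(500000/130000) = 1.3471; ln(500000/270000) = 0.6162; ln(500000/280000) = 0.5798.
W = 8.267880 / 8 = 1.033.

1.033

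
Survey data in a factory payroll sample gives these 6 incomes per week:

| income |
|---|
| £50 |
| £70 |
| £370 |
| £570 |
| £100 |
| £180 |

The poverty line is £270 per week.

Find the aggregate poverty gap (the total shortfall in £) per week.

£680

Below the line: £50, £70, £100, £180 (q = 4 of N = 6).
Individual gaps: 270−50 = 220; 270−70 = 200; 270−100 = 170; 270−180 = 90.
Aggregate gap = £680.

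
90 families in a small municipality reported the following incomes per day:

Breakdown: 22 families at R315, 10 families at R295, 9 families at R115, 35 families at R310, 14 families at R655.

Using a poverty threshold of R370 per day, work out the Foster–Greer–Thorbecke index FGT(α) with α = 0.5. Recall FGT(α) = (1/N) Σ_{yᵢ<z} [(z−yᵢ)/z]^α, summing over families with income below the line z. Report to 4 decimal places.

0.3839

Below z: 9×R115, 10×R295, 35×R310, 22×R315 (q = 76 of N = 90).
Gap ratios (z−y)/z: (370−115)/370 = 0.6892 (×9); (370−295)/370 = 0.2027 (×10); (370−310)/370 = 0.1622 (×35); (370−315)/370 = 0.1486 (×22).
Raised to α = 0.5: 0.83017 (×9); 0.45023 (×10); 0.40269 (×35); 0.38555 (×22).
Sum = 34.550192; FGT(0.5) = 34.550192 / 90 = 0.3839.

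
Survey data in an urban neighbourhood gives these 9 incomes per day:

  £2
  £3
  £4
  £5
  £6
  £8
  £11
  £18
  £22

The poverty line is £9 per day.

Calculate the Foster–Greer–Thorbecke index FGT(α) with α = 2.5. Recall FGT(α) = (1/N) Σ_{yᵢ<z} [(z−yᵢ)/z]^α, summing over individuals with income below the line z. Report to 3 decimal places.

0.147

Below the line: £2, £3, £4, £5, £6, £8 (q = 6 of N = 9).
Gap ratios (z−y)/z: (9−2)/9 = 0.7778; (9−3)/9 = 0.6667; (9−4)/9 = 0.5556; (9−5)/9 = 0.4444; (9−6)/9 = 0.3333; (9−8)/9 = 0.1111.
Raised to α = 2.5: 0.53351; 0.36289; 0.23005; 0.13169; 0.06415; 0.00412.
Sum = 1.326393; FGT(2.5) = 1.326393 / 9 = 0.147.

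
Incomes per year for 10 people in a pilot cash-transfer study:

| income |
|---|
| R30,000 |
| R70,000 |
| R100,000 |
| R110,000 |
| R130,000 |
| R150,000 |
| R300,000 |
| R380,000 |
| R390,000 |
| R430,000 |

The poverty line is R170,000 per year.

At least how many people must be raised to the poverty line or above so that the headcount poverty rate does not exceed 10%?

5

Currently q = 6 of N = 10 are below the line (H = 0.600).
A headcount ratio of at most 10% allows at most ⌊0.10 × 10⌋ = 1 poor people.
So at least 6 − 1 = 5 must be lifted.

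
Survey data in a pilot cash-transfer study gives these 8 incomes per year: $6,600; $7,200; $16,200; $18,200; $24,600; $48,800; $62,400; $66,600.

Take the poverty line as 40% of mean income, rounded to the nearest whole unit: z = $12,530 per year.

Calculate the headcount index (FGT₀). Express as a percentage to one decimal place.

25.0%

2 of the 8 families have income below $12,530.
H = 2/8 = 25.0%.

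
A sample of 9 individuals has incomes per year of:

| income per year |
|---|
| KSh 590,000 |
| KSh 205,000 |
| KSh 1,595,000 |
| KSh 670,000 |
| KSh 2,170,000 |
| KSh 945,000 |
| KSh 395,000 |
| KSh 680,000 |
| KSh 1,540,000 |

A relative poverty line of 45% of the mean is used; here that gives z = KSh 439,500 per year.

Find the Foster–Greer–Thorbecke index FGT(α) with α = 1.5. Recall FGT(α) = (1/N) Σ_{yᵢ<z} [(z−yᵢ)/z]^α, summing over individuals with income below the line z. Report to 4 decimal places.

0.0469

Below the line: KSh 205,000, KSh 395,000 (q = 2 of N = 9).
Relative gaps: (439500−205000)/439500 = 0.5336; (439500−395000)/439500 = 0.1013.
Raised to α = 1.5: 0.38974; 0.03222.
Sum = 0.421959; FGT(1.5) = 0.421959 / 9 = 0.0469.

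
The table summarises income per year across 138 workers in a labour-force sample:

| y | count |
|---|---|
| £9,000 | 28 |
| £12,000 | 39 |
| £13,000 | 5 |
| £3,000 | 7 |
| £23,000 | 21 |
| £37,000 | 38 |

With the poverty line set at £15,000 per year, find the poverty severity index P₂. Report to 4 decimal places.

Below z: 7×£3,000, 28×£9,000, 39×£12,000, 5×£13,000 (q = 79 of N = 138).
Gap ratios (z−y)/z: (15000−3000)/15000 = 0.8000 (×7); (15000−9000)/15000 = 0.4000 (×28); (15000−12000)/15000 = 0.2000 (×39); (15000−13000)/15000 = 0.1333 (×5).
Squared: 0.6400 (×7); 0.1600 (×28); 0.0400 (×39); 0.0178 (×5).
Sum = 10.608889; P₂ = 10.608889 / 138 = 0.0769.

0.0769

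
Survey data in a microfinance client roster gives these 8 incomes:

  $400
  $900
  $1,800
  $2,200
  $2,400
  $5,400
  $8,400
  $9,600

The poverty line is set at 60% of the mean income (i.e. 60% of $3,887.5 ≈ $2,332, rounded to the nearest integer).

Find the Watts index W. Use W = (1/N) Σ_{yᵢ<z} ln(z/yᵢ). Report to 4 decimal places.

Below the line: $400, $900, $1,800, $2,200 (q = 4 of N = 8).
Log gaps: ln(2332/400) = 1.7630; ln(2332/900) = 0.9521; ln(2332/1800) = 0.2589; ln(2332/2200) = 0.0583.
W = 3.032312 / 8 = 0.3790.

0.3790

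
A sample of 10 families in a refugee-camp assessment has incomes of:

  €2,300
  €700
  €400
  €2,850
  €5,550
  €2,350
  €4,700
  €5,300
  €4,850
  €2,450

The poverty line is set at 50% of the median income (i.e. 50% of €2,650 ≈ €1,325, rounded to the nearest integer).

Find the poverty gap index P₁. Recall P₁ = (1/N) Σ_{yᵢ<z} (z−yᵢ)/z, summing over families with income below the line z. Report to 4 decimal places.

0.1170

Poor units: €400, €700 (q = 2 of N = 10).
Relative gaps: (1325−400)/1325 = 0.6981; (1325−700)/1325 = 0.4717.
Sum of shortfalls = 1.169811; P₁ averages over all N: 1.169811 / 10 = 0.1170.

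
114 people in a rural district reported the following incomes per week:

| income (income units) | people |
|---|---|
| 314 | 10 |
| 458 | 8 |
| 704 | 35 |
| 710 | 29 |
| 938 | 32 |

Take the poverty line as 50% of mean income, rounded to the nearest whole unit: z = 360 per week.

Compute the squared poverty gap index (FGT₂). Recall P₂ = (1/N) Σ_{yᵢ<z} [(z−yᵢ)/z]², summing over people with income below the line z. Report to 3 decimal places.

Below z: 10×314 (q = 10 of N = 114).
Normalized shortfalls: (360−314)/360 = 0.1278 (×10).
Squared: 0.0163 (×10).
Sum = 0.163272; P₂ = 0.163272 / 114 = 0.001.

0.001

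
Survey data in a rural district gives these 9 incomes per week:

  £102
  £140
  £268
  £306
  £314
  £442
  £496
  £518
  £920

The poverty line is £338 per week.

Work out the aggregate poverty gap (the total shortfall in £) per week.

Below the line: £102, £140, £268, £306, £314 (q = 5 of N = 9).
Individual gaps: 338−102 = 236; 338−140 = 198; 338−268 = 70; 338−306 = 32; 338−314 = 24.
Aggregate gap = £560.

£560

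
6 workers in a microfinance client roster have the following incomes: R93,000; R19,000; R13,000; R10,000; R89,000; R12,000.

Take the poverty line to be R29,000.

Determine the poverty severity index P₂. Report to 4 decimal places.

0.1994

Below z: R10,000, R12,000, R13,000, R19,000 (q = 4 of N = 6).
Shortfall ratios: (29000−10000)/29000 = 0.6552; (29000−12000)/29000 = 0.5862; (29000−13000)/29000 = 0.5517; (29000−19000)/29000 = 0.3448.
Squared: 0.4293; 0.3436; 0.3044; 0.1189.
Sum = 1.196195; P₂ = 1.196195 / 6 = 0.1994.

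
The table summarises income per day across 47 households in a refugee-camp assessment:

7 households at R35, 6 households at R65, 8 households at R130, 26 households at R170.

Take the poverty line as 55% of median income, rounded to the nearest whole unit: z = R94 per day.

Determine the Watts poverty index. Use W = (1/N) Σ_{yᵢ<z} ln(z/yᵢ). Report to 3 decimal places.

0.194

Below the line: 7×R35, 6×R65 (q = 13 of N = 47).
Log gaps: ln(94/35) = 0.9879 (×7); ln(94/65) = 0.3689 (×6).
W = 9.129072 / 47 = 0.194.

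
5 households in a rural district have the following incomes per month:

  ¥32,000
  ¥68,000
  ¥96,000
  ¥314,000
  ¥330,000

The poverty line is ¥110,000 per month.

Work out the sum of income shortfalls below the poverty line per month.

Below the line: ¥32,000, ¥68,000, ¥96,000 (q = 3 of N = 5).
Individual gaps: 110000−32000 = 78000; 110000−68000 = 42000; 110000−96000 = 14000.
Aggregate gap = ¥134,000.

¥134,000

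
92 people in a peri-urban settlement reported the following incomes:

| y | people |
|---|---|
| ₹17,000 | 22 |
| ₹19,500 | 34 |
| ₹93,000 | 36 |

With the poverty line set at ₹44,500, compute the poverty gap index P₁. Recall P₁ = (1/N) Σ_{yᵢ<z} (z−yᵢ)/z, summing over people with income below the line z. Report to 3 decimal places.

Poor units: 22×₹17,000, 34×₹19,500 (q = 56 of N = 92).
Normalized shortfalls: (44500−17000)/44500 = 0.6180 (×22); (44500−19500)/44500 = 0.5618 (×34).
Σ = 32.696629. Dividing by the full population N = 92 gives P₁ = 0.355.

0.355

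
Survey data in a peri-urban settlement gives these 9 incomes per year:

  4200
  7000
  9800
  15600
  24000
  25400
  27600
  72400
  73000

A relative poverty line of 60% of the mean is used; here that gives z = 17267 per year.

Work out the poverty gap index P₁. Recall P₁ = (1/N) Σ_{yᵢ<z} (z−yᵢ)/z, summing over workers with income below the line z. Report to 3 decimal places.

0.209

Incomes under z: 4200, 7000, 9800, 15600 (q = 4 of N = 9).
Gap ratios (z−y)/z: (17267−4200)/17267 = 0.7568; (17267−7000)/17267 = 0.5946; (17267−9800)/17267 = 0.4324; (17267−15600)/17267 = 0.0965.
Σ = 1.880350. Dividing by the full population N = 9 gives P₁ = 0.209.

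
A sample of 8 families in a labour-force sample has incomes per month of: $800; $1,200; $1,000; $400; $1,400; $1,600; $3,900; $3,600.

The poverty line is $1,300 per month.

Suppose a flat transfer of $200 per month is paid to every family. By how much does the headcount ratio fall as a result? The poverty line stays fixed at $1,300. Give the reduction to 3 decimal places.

Before: below the line — $400, $800, $1,000, $1,200; headcount ratio = 0.50000.
After the $200 transfer: below the line — $600, $1,000, $1,200; headcount ratio = 0.37500.
Reduction = 0.50000 − 0.37500 = 0.125.

0.125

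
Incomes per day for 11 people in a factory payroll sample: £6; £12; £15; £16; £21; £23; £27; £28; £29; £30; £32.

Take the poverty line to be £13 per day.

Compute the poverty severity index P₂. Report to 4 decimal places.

0.0269

Incomes under z: £6, £12 (q = 2 of N = 11).
Normalized shortfalls: (13−6)/13 = 0.5385; (13−12)/13 = 0.0769.
Squared: 0.2899; 0.0059.
Sum = 0.295858; P₂ = 0.295858 / 11 = 0.0269.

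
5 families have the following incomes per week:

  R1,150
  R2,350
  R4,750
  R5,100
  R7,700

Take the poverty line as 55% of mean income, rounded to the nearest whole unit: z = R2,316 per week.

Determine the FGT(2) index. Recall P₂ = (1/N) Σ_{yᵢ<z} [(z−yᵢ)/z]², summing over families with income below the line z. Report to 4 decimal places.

Below z: R1,150 (q = 1 of N = 5).
Gap ratios (z−y)/z: (2316−1150)/2316 = 0.5035.
Squared: 0.2535.
Sum = 0.253466; P₂ = 0.253466 / 5 = 0.0507.

0.0507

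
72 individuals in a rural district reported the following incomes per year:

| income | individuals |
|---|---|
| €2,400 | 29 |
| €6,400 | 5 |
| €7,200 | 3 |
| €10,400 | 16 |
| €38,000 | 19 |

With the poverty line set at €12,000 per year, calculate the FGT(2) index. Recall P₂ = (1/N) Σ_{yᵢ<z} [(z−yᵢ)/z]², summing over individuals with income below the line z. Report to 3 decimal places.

0.284

Below z: 29×€2,400, 5×€6,400, 3×€7,200, 16×€10,400 (q = 53 of N = 72).
Gap ratios (z−y)/z: (12000−2400)/12000 = 0.8000 (×29); (12000−6400)/12000 = 0.4667 (×5); (12000−7200)/12000 = 0.4000 (×3); (12000−10400)/12000 = 0.1333 (×16).
Squared: 0.6400 (×29); 0.2178 (×5); 0.1600 (×3); 0.0178 (×16).
Sum = 20.413333; P₂ = 20.413333 / 72 = 0.284.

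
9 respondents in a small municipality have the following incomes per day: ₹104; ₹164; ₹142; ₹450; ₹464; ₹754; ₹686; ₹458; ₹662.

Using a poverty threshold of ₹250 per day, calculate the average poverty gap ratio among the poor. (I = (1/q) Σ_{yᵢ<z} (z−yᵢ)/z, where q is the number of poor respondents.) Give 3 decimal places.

Below the line: ₹104, ₹142, ₹164 (q = 3 of N = 9).
Shortfall ratios (z−y)/z: 0.5840, 0.4320, 0.3440; sum = 1.360000.
I averages over the q = 3 poor units only: 1.360000 / 3 = 0.453.

0.453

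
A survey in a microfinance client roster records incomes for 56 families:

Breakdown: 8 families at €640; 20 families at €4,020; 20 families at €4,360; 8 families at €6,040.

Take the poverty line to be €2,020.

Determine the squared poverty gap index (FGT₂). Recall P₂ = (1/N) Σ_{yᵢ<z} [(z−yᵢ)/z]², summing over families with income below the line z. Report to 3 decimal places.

Below the line: 8×€640 (q = 8 of N = 56).
Relative gaps: (2020−640)/2020 = 0.6832 (×8).
Squared: 0.4667 (×8).
Sum = 3.733752; P₂ = 3.733752 / 56 = 0.067.

0.067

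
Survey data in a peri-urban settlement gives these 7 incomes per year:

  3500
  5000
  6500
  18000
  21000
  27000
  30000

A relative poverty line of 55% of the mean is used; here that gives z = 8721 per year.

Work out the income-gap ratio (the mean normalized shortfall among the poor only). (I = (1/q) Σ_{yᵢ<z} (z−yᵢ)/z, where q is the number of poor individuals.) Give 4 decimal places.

0.4267

Below the line: 3500, 5000, 6500 (q = 3 of N = 7).
Shortfall ratios (z−y)/z: 0.5987, 0.4267, 0.2547; sum = 1.280014.
The income-gap ratio divides by q (the poor only): 1.280014 / 3 = 0.4267.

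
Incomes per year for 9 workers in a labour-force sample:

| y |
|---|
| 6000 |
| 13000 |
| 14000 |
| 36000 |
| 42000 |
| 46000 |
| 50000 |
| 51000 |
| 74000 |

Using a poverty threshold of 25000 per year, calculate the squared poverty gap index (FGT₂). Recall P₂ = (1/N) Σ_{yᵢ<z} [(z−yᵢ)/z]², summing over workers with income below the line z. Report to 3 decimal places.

Below the line: 6000, 13000, 14000 (q = 3 of N = 9).
Normalized shortfalls: (25000−6000)/25000 = 0.7600; (25000−13000)/25000 = 0.4800; (25000−14000)/25000 = 0.4400.
Squared: 0.5776; 0.2304; 0.1936.
Sum = 1.001600; P₂ = 1.001600 / 9 = 0.111.

0.111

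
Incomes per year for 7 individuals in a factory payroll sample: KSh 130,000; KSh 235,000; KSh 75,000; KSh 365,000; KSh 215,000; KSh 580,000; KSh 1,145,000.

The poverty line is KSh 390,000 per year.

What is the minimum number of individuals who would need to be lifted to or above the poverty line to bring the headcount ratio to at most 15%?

4

Currently q = 5 of N = 7 are below the line (H = 0.714).
A headcount ratio of at most 15% allows at most ⌊0.15 × 7⌋ = 1 poor individuals.
So at least 5 − 1 = 4 must be lifted.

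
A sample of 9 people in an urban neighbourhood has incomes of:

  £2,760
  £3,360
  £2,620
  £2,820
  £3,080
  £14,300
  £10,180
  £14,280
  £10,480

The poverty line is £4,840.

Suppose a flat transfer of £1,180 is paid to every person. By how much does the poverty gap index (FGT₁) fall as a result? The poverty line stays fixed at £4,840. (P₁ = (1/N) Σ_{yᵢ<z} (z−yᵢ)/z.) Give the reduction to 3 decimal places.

Before: below the line — £2,620, £2,760, £2,820, £3,080, £3,360; poverty gap index (FGT₁) = 0.21947.
After the £1,180 transfer: below the line — £3,800, £3,940, £4,000, £4,260, £4,540; poverty gap index (FGT₁) = 0.08402.
Reduction = 0.21947 − 0.08402 = 0.135.

0.135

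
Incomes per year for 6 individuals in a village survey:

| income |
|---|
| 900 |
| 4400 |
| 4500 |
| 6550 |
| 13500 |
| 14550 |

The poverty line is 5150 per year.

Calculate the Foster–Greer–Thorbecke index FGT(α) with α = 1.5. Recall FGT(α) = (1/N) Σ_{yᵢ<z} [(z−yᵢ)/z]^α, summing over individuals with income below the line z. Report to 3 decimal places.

Below z: 900, 4400, 4500 (q = 3 of N = 6).
Shortfall ratios: (5150−900)/5150 = 0.8252; (5150−4400)/5150 = 0.1456; (5150−4500)/5150 = 0.1262.
Raised to α = 1.5: 0.74967; 0.05558; 0.04484.
Sum = 0.850089; FGT(1.5) = 0.850089 / 6 = 0.142.

0.142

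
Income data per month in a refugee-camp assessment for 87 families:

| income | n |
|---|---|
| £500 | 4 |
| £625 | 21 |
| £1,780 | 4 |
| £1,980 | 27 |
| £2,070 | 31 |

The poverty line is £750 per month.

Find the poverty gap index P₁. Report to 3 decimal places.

Incomes under z: 4×£500, 21×£625 (q = 25 of N = 87).
Relative gaps: (750−500)/750 = 0.3333 (×4); (750−625)/750 = 0.1667 (×21).
Σ = 4.833333. Dividing by the full population N = 87 gives P₁ = 0.056.

0.056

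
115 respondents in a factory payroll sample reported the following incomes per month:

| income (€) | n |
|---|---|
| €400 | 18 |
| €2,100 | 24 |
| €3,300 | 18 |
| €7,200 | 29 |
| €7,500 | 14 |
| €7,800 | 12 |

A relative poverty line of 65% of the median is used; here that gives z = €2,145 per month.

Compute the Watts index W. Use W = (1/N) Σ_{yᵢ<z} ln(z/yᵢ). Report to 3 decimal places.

Below z: 18×€400, 24×€2,100 (q = 42 of N = 115).
Log gaps: ln(2145/400) = 1.6794 (×18); ln(2145/2100) = 0.0212 (×24).
W = 30.738598 / 115 = 0.267.

0.267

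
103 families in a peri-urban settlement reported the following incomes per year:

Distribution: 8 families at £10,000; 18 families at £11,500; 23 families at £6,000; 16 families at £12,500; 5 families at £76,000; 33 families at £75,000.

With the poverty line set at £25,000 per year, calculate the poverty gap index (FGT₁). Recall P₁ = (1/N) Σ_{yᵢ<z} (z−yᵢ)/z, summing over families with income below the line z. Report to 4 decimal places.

0.3883

Below the line: 23×£6,000, 8×£10,000, 18×£11,500, 16×£12,500 (q = 65 of N = 103).
Gap ratios (z−y)/z: (25000−6000)/25000 = 0.7600 (×23); (25000−10000)/25000 = 0.6000 (×8); (25000−11500)/25000 = 0.5400 (×18); (25000−12500)/25000 = 0.5000 (×16).
Sum of shortfalls = 40.000000; P₁ averages over all N: 40.000000 / 103 = 0.3883.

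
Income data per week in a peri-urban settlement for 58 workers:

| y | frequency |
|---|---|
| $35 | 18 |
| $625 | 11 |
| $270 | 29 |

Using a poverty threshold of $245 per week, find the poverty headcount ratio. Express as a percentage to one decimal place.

31.0%

18 of the 58 workers have income below $245.
H = 18/58 = 31.0%.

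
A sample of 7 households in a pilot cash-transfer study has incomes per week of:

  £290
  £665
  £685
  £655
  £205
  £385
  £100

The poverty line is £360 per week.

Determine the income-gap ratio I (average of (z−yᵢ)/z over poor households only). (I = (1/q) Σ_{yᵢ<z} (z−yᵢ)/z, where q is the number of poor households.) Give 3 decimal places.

Below z: £100, £205, £290 (q = 3 of N = 7).
Relative gaps: 0.7222, 0.4306, 0.1944; sum = 1.347222.
The income-gap ratio divides by q (the poor only): 1.347222 / 3 = 0.449.

0.449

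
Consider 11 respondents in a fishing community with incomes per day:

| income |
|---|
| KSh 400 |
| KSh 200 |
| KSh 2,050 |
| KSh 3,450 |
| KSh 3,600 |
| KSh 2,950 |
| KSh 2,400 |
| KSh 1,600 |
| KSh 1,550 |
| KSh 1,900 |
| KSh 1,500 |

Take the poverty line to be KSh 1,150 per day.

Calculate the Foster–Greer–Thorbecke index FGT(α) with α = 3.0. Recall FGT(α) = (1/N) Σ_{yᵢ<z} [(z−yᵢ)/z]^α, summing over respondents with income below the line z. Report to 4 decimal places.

Poor units: KSh 200, KSh 400 (q = 2 of N = 11).
Normalized shortfalls: (1150−200)/1150 = 0.8261; (1150−400)/1150 = 0.6522.
Raised to α = 3.0: 0.56374; 0.27739.
Sum = 0.841128; FGT(3.0) = 0.841128 / 11 = 0.0765.

0.0765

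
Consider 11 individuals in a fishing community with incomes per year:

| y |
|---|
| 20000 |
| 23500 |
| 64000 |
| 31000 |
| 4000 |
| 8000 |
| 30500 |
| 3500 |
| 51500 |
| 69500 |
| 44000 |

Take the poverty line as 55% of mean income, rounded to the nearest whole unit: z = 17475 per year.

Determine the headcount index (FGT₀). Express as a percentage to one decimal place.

27.3%

3 of the 11 individuals have income below 17475.
H = 3/11 = 27.3%.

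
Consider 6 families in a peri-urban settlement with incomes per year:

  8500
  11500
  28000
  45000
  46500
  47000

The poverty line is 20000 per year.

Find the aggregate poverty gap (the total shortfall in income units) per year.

Poor units: 8500, 11500 (q = 2 of N = 6).
Individual gaps: 20000−8500 = 11500; 20000−11500 = 8500.
Aggregate gap = 20000.

20000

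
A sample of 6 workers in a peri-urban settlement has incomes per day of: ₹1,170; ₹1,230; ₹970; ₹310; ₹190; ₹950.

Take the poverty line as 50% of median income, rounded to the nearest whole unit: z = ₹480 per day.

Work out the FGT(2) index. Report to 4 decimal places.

Below the line: ₹190, ₹310 (q = 2 of N = 6).
Normalized shortfalls: (480−190)/480 = 0.6042; (480−310)/480 = 0.3542.
Squared: 0.3650; 0.1254.
Sum = 0.490451; P₂ = 0.490451 / 6 = 0.0817.

0.0817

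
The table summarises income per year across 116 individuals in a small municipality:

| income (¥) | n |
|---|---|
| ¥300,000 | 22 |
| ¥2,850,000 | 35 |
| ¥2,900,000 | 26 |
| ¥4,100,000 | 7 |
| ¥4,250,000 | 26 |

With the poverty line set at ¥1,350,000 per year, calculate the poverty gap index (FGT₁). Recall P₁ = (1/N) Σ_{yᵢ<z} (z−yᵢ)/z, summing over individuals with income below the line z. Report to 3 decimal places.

0.148

Incomes under z: 22×¥300,000 (q = 22 of N = 116).
Gap ratios (z−y)/z: (1350000−300000)/1350000 = 0.7778 (×22).
Σ = 17.111111. Dividing by the full population N = 116 gives P₁ = 0.148.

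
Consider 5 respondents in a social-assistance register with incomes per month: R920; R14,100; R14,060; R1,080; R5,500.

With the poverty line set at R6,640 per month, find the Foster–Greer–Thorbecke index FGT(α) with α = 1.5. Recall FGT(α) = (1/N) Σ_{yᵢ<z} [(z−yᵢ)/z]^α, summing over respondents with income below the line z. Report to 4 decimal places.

Below z: R920, R1,080, R5,500 (q = 3 of N = 5).
Normalized shortfalls: (6640−920)/6640 = 0.8614; (6640−1080)/6640 = 0.8373; (6640−5500)/6640 = 0.1717.
Raised to α = 1.5: 0.79954; 0.76623; 0.07114.
Sum = 1.636913; FGT(1.5) = 1.636913 / 5 = 0.3274.

0.3274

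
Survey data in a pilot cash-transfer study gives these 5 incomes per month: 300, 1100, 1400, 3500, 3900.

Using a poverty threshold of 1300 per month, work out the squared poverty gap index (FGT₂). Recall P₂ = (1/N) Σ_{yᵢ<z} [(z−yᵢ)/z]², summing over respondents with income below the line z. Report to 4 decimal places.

0.1231

Below z: 300, 1100 (q = 2 of N = 5).
Shortfall ratios: (1300−300)/1300 = 0.7692; (1300−1100)/1300 = 0.1538.
Squared: 0.5917; 0.0237.
Sum = 0.615385; P₂ = 0.615385 / 5 = 0.1231.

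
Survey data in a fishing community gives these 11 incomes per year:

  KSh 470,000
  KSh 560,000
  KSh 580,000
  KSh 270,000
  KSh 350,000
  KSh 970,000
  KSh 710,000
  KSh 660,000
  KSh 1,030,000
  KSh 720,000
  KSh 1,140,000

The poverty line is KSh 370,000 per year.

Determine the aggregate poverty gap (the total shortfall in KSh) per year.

Incomes under z: KSh 270,000, KSh 350,000 (q = 2 of N = 11).
Individual gaps: 370000−270000 = 100000; 370000−350000 = 20000.
Aggregate gap = KSh 120,000.

KSh 120,000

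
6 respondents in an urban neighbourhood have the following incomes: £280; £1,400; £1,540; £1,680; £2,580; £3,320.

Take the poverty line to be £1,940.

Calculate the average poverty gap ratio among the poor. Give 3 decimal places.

0.369

Below z: £280, £1,400, £1,540, £1,680 (q = 4 of N = 6).
Relative gaps: 0.8557, 0.2784, 0.2062, 0.1340; sum = 1.474227.
The income-gap ratio divides by q (the poor only): 1.474227 / 4 = 0.369.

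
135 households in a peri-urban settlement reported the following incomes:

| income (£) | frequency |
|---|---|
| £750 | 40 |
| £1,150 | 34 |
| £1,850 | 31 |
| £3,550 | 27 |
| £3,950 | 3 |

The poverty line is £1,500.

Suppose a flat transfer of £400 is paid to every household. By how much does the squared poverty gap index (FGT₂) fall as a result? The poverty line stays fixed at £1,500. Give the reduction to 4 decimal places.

0.0717

Before: below the line — 40×£750, 34×£1,150; squared poverty gap index (FGT₂) = 0.087786.
After the £400 transfer: below the line — 40×£1,150; squared poverty gap index (FGT₂) = 0.016132.
Reduction = 0.087786 − 0.016132 = 0.0717.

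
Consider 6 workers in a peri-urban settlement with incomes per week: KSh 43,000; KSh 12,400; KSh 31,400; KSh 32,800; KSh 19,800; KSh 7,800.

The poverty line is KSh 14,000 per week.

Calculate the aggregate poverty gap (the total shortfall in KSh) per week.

Below z: KSh 7,800, KSh 12,400 (q = 2 of N = 6).
Individual gaps: 14000−7800 = 6200; 14000−12400 = 1600.
Aggregate gap = KSh 7,800.

KSh 7,800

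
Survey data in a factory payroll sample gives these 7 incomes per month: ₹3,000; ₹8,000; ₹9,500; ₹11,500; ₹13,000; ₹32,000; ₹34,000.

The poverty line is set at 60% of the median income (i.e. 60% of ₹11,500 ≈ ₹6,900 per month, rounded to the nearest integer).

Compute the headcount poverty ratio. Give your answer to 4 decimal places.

1 of the 7 families have income below ₹6,900.
H = 1/7 = 0.1429.

0.1429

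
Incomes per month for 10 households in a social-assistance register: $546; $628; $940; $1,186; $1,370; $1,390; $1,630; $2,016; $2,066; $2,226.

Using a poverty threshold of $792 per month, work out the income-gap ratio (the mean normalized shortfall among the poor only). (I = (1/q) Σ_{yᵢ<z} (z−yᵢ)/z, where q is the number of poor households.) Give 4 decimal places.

Incomes under z: $546, $628 (q = 2 of N = 10).
Relative gaps: 0.3106, 0.2071; sum = 0.517677.
The income-gap ratio divides by q (the poor only): 0.517677 / 2 = 0.2588.

0.2588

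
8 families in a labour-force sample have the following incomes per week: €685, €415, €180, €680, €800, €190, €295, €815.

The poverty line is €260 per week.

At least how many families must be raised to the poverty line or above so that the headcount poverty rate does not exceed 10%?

2

2 of the 8 families are poor, so H = 2/8 = 0.250.
A headcount ratio of at most 10% allows at most ⌊0.10 × 8⌋ = 0 poor families.
So at least 2 − 0 = 2 must be lifted.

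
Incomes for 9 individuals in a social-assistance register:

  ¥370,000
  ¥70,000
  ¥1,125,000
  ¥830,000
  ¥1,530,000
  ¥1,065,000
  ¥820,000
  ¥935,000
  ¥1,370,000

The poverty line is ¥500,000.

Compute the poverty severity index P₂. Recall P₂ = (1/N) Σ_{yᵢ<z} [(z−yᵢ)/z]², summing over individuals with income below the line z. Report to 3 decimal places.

Below z: ¥70,000, ¥370,000 (q = 2 of N = 9).
Gap ratios (z−y)/z: (500000−70000)/500000 = 0.8600; (500000−370000)/500000 = 0.2600.
Squared: 0.7396; 0.0676.
Sum = 0.807200; P₂ = 0.807200 / 9 = 0.090.

0.090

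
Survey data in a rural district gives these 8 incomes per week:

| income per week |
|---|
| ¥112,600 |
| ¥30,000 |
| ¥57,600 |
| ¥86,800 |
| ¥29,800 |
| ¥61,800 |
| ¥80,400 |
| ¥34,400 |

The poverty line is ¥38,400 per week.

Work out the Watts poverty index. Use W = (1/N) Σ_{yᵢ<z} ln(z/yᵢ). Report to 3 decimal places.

0.076

Below the line: ¥29,800, ¥30,000, ¥34,400 (q = 3 of N = 8).
ln(z/y) terms: ln(38400/29800) = 0.2535; ln(38400/30000) = 0.2469; ln(38400/34400) = 0.1100.
W = 0.610410 / 8 = 0.076.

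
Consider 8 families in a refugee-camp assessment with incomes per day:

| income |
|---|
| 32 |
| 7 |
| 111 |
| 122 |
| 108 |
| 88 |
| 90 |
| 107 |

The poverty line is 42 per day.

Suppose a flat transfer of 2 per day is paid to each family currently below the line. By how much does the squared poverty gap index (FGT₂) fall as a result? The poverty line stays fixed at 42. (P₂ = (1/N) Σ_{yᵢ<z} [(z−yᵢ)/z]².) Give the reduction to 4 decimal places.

Before: below the line — 7, 32; squared poverty gap index (FGT₂) = 0.093892.
After the 2 transfer: below the line — 9, 34; squared poverty gap index (FGT₂) = 0.081704.
Reduction = 0.093892 − 0.081704 = 0.0122.

0.0122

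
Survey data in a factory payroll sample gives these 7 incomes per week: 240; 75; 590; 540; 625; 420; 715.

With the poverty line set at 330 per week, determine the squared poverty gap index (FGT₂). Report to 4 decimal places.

Incomes under z: 75, 240 (q = 2 of N = 7).
Gap ratios (z−y)/z: (330−75)/330 = 0.7727; (330−240)/330 = 0.2727.
Squared: 0.5971; 0.0744.
Sum = 0.671488; P₂ = 0.671488 / 7 = 0.0959.

0.0959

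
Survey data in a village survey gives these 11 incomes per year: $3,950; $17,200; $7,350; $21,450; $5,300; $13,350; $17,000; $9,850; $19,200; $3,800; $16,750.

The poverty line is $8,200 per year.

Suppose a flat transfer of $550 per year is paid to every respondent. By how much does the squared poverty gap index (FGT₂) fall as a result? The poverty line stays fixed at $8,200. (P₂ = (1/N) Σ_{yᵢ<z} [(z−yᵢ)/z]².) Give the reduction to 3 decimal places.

0.017

Before: below the line — $3,800, $3,950, $5,300, $7,350; squared poverty gap index (FGT₂) = 0.06294.
After the $550 transfer: below the line — $4,350, $4,500, $5,850, $7,900; squared poverty gap index (FGT₂) = 0.04614.
Reduction = 0.06294 − 0.04614 = 0.017.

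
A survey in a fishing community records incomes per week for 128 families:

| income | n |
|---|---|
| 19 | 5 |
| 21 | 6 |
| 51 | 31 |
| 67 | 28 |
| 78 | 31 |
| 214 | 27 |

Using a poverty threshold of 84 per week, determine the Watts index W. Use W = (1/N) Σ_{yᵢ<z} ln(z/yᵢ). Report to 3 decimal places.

0.311

Incomes under z: 5×19, 6×21, 31×51, 28×67, 31×78 (q = 101 of N = 128).
Log shortfalls: ln(84/19) = 1.4864 (×5); ln(84/21) = 1.3863 (×6); ln(84/51) = 0.4990 (×31); ln(84/67) = 0.2261 (×28); ln(84/78) = 0.0741 (×31).
W = 39.847206 / 128 = 0.311.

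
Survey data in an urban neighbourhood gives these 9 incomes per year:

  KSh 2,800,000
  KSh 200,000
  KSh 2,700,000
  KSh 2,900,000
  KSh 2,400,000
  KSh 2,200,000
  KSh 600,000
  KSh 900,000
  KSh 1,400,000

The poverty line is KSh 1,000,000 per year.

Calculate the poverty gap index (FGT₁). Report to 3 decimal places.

Incomes under z: KSh 200,000, KSh 600,000, KSh 900,000 (q = 3 of N = 9).
Normalized shortfalls: (1000000−200000)/1000000 = 0.8000; (1000000−600000)/1000000 = 0.4000; (1000000−900000)/1000000 = 0.1000.
Sum of shortfalls = 1.300000; P₁ averages over all N: 1.300000 / 9 = 0.144.

0.144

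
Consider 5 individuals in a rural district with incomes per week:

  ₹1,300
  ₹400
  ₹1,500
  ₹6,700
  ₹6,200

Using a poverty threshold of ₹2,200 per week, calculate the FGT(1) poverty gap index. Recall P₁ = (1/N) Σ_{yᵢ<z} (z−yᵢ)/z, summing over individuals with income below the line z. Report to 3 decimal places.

0.309

Below z: ₹400, ₹1,300, ₹1,500 (q = 3 of N = 5).
Normalized shortfalls: (2200−400)/2200 = 0.8182; (2200−1300)/2200 = 0.4091; (2200−1500)/2200 = 0.3182.
Sum of shortfalls = 1.545455; P₁ averages over all N: 1.545455 / 5 = 0.309.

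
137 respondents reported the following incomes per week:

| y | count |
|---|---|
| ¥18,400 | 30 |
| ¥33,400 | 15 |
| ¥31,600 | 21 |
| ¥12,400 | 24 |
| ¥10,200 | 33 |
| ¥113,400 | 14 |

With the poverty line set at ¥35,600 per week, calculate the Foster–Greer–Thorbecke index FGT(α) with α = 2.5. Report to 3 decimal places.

0.200

Incomes under z: 33×¥10,200, 24×¥12,400, 30×¥18,400, 21×¥31,600, 15×¥33,400 (q = 123 of N = 137).
Relative gaps: (35600−10200)/35600 = 0.7135 (×33); (35600−12400)/35600 = 0.6517 (×24); (35600−18400)/35600 = 0.4831 (×30); (35600−31600)/35600 = 0.1124 (×21); (35600−33400)/35600 = 0.0618 (×15).
Raised to α = 2.5: 0.42999 (×33); 0.34284 (×24); 0.16225 (×30); 0.00423 (×21); 0.00095 (×15).
Sum = 27.388663; FGT(2.5) = 27.388663 / 137 = 0.200.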